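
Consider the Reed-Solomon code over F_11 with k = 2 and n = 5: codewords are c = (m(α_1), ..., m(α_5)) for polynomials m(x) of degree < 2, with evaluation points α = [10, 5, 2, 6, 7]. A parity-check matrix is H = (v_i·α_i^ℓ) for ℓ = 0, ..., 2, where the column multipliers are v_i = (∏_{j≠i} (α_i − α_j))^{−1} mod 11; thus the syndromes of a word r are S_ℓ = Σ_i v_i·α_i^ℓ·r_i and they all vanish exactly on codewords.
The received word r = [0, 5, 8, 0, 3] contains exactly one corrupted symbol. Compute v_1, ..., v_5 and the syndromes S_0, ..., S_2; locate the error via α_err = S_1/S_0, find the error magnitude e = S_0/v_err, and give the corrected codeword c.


S = (8, 4, 2), error at position 4, error magnitude e = 7, c = [0, 5, 8, 4, 3].

Step 1: column multipliers v_i = (∏_{j≠i}(α_i − α_j))^{−1} mod 11.
  i = 1 (α = 10): (10−5)(10−2)(10−6)(10−7) = 5·8·4·3 = 480 ≡ 7, so v_1 = 7^{−1} = 8 (mod 11).
  i = 2 (α = 5): (5−10)(5−2)(5−6)(5−7) = (−5)·3·(−1)·(−2) = −30 ≡ 3, so v_2 = 3^{−1} = 4 (mod 11).
  i = 3 (α = 2): (2−10)(2−5)(2−6)(2−7) = (−8)·(−3)·(−4)·(−5) = 480 ≡ 7, so v_3 = 7^{−1} = 8 (mod 11).
  i = 4 (α = 6): (6−10)(6−5)(6−2)(6−7) = (−4)·1·4·(−1) = 16 ≡ 5, so v_4 = 5^{−1} = 9 (mod 11).
  i = 5 (α = 7): (7−10)(7−5)(7−2)(7−6) = (−3)·2·5·1 = −30 ≡ 3, so v_5 = 3^{−1} = 4 (mod 11).
  v = [8, 4, 8, 9, 4].
Step 2: syndromes of r = [0, 5, 8, 0, 3] (all sums mod 11).
  S_0 = Σ v_i r_i = 8·0 + 4·5 + 8·8 + 9·0 + 4·3 = 96 ≡ 8.
  S_1 = Σ v_i α_i r_i = 8·10·0 + 4·5·5 + 8·2·8 + 9·6·0 + 4·7·3 = 312 ≡ 4.
  α_i^2 mod 11 = [1, 3, 4, 3, 5].
  S_2 = Σ v_i α_i^2 r_i = 8·1·0 + 4·3·5 + 8·4·8 + 9·3·0 + 4·5·3 = 376 ≡ 2.
  S = (8, 4, 2) ≠ 0, so r is not a codeword (an error is present).
Step 3: locate the error. For a single error e at position i, S_ℓ = v_i·e·α_i^ℓ, so α_err = S_1/S_0.
  S_0^{−1} = 8^{−1} = 7 (mod 11), so α_err = 4·7 = 28 ≡ 6 = α_4. Error position i = 4.
  Consistency check: S_2/S_1 = 2·3 = 6 ≡ 6 = α_err ✓ (single-error assumption holds).
Step 4: error magnitude e = S_0/v_4 = S_0·∏_{j≠4}(α_4 − α_j) = 8·5 = 40 ≡ 7 (mod 11).
Step 5: correct position 4: c_4 = r_4 − e = 0 − 7 ≡ 4 (mod 11). Hence c = [0, 5, 8, 4, 3].
  Check: interpolating c through the α_i gives m(x) = 10 + 10·x (degree < 2) with m(α_i) = c_i for every i, so c is indeed a codeword.


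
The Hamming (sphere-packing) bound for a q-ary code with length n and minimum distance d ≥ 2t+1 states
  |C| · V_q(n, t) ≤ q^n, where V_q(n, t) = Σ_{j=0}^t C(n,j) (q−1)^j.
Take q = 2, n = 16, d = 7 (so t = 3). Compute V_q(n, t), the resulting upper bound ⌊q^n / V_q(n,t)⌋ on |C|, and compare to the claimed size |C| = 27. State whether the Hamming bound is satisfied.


V_q(n, t) = 697, q^n = 65536, Hamming bound = 94, |C| = 27 ≤ bound (satisfied).

Step 1: Compute V_q(n, t) = Σ_{j=0}^3 C(n, j) (q−1)^j.
  j = 0: C(16,0)·(1)^0 = 1·1 = 1.
  j = 1: C(16,1)·(1)^1 = 16·1 = 16.
  j = 2: C(16,2)·(1)^2 = 120·1 = 120.
  j = 3: C(16,3)·(1)^3 = 560·1 = 560.
  V_q(n, t) = 1 + 16 + 120 + 560 = 697.
Step 2: q^n = 2^16 = 65536.
Step 3: Hamming bound ⌊q^n / V_q(n,t)⌋ = ⌊65536/697⌋ = 94.
Step 4: Compare |C| = 27 to 94: satisfied.
The claimed |C| lies below the Hamming bound.


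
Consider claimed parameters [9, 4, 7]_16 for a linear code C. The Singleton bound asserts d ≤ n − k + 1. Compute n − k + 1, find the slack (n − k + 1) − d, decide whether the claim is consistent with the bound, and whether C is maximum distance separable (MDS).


Singleton RHS = n − k + 1 = 6, slack = -1, bound violated (no such code; not MDS).

Singleton bound: d ≤ n − k + 1.
Here n = 9, k = 4, so n − k + 1 = 6.
Given d = 7, check d ≤ 6: NO.
Slack = (n − k + 1) − d = -1.
The slack is negative: d = 7 exceeds n − k + 1 = 6 by 1, so the Singleton bound is violated and no linear [9, 4, 7]_16 code can exist. In particular it is not MDS (MDS requires d = n − k + 1 exactly).
Description: the claimed parameters are [9, 4, 7]_16; such a code would be impossible (violates the Singleton bound).


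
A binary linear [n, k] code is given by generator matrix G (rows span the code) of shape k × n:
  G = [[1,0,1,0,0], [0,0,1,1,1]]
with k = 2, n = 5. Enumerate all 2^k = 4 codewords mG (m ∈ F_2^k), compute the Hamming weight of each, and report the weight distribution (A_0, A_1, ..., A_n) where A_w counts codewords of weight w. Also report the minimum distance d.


Weight distribution: A_0 = 1, A_2 = 1, A_3 = 2. Minimum distance d = 2.

Enumerate all 2^2 = 4 messages m ∈ F_2^2.
For each, compute codeword c = mG in F_2^5, then tally its weight.
  m = 00 → c = 00000, weight = 0.
  m = 10 → c = 10100, weight = 2.
  m = 01 → c = 00111, weight = 3.
  m = 11 → c = 10011, weight = 3.
Tally weights:
  weight 0: 1 codewords.
  weight 2: 1 codewords.
  weight 3: 2 codewords.
Minimum distance d = smallest w > 0 with A_w > 0 = 2.
Sanity: Σ A_w = 4 = 2^2 = 4 ✓.


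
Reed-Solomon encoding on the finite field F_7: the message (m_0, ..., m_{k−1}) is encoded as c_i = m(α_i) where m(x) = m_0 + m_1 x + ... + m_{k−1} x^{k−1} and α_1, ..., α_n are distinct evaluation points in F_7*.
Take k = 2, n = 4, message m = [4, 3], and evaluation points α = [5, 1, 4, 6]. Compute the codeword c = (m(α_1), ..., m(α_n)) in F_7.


c = [5, 0, 2, 1]

Message polynomial: m(x) = 4 + 3·x (mod 7).
For each evaluation point α_i, compute m(α_i) mod 7:
  α_1 = 5: Horner steps 3 → 5, so m(5) = 5.
  α_2 = 1: Horner steps 3 → 0, so m(1) = 0.
  α_3 = 4: Horner steps 3 → 2, so m(4) = 2.
  α_4 = 6: Horner steps 3 → 1, so m(6) = 1.
Codeword c = [5, 0, 2, 1] ∈ F_7^4.


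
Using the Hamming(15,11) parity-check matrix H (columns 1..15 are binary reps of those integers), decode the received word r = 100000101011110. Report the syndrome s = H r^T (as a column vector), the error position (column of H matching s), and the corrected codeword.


s = (1, 0, 1, 1)^T, error position = 11, corrected codeword c = 100000101001110

Compute s = H r^T mod 2 one row at a time:
  s_1 = 0 + 1 + 0 + 1 + 1 + 1 + 1 + 0 = 5 ≡ 1 (mod 2).
  s_2 = 0 + 0 + 0 + 1 + 1 + 1 + 1 + 0 = 4 ≡ 0 (mod 2).
  s_3 = 0 + 0 + 0 + 1 + 0 + 1 + 1 + 0 = 3 ≡ 1 (mod 2).
  s_4 = 1 + 0 + 0 + 1 + 1 + 1 + 1 + 0 = 5 ≡ 1 (mod 2).
s = (1, 0, 1, 1)^T — this equals column 11 of H (binary 1011), so error is at position 11.
Correct: flip bit 11 of r = 100000101011110 to get c = 100000101001110.


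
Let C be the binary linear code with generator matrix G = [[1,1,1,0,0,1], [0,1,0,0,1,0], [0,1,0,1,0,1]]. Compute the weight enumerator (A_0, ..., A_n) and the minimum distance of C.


Weight distribution: A_0 = 1, A_2 = 1, A_3 = 3, A_4 = 2, A_5 = 1. Minimum distance d = 2.

Enumerate all 2^3 = 8 messages m ∈ F_2^3.
For each, compute codeword c = mG in F_2^6, then tally its weight.
  m = 000 → c = 000000, weight = 0.
  m = 100 → c = 111001, weight = 4.
  m = 010 → c = 010010, weight = 2.
  m = 110 → c = 101011, weight = 4.
  m = 001 → c = 010101, weight = 3.
  m = 101 → c = 101100, weight = 3.
  m = 011 → c = 000111, weight = 3.
  m = 111 → c = 111110, weight = 5.
Tally weights:
  weight 0: 1 codewords.
  weight 2: 1 codewords.
  weight 3: 3 codewords.
  weight 4: 2 codewords.
  weight 5: 1 codewords.
Minimum distance d = smallest w > 0 with A_w > 0 = 2.
Sanity: Σ A_w = 8 = 2^3 = 8 ✓.


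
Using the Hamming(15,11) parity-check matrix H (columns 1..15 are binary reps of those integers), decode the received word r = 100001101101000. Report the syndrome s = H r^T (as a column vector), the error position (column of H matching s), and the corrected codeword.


s = (1, 1, 1, 1)^T, error position = 15, corrected codeword c = 100001101101001

Compute s = H r^T mod 2 one row at a time:
  s_1 = 0 + 1 + 1 + 0 + 1 + 0 + 0 + 0 = 3 ≡ 1 (mod 2).
  s_2 = 0 + 0 + 1 + 1 + 1 + 0 + 0 + 0 = 3 ≡ 1 (mod 2).
  s_3 = 0 + 0 + 1 + 1 + 1 + 0 + 0 + 0 = 3 ≡ 1 (mod 2).
  s_4 = 1 + 0 + 0 + 1 + 1 + 0 + 0 + 0 = 3 ≡ 1 (mod 2).
s = (1, 1, 1, 1)^T — this equals column 15 of H (binary 1111), so error is at position 15.
Correct: flip bit 15 of r = 100001101101000 to get c = 100001101101001.


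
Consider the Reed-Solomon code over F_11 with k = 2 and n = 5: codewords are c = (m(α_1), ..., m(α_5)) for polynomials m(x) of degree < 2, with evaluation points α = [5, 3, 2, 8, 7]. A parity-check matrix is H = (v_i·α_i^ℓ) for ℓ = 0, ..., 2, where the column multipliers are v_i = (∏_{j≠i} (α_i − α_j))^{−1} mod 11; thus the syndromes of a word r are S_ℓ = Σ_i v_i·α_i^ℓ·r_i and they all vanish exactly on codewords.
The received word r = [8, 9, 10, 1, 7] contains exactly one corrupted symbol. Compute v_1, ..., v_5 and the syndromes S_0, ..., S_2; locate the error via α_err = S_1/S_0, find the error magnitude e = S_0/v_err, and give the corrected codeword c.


S = (3, 6, 1), error at position 3, error magnitude e = 6, c = [8, 9, 4, 1, 7].

Step 1: column multipliers v_i = (∏_{j≠i}(α_i − α_j))^{−1} mod 11.
  i = 1 (α = 5): (5−3)(5−2)(5−8)(5−7) = 2·3·(−3)·(−2) = 36 ≡ 3, so v_1 = 3^{−1} = 4 (mod 11).
  i = 2 (α = 3): (3−5)(3−2)(3−8)(3−7) = (−2)·1·(−5)·(−4) = −40 ≡ 4, so v_2 = 4^{−1} = 3 (mod 11).
  i = 3 (α = 2): (2−5)(2−3)(2−8)(2−7) = (−3)·(−1)·(−6)·(−5) = 90 ≡ 2, so v_3 = 2^{−1} = 6 (mod 11).
  i = 4 (α = 8): (8−5)(8−3)(8−2)(8−7) = 3·5·6·1 = 90 ≡ 2, so v_4 = 2^{−1} = 6 (mod 11).
  i = 5 (α = 7): (7−5)(7−3)(7−2)(7−8) = 2·4·5·(−1) = −40 ≡ 4, so v_5 = 4^{−1} = 3 (mod 11).
  v = [4, 3, 6, 6, 3].
Step 2: syndromes of r = [8, 9, 10, 1, 7] (all sums mod 11).
  S_0 = Σ v_i r_i = 4·8 + 3·9 + 6·10 + 6·1 + 3·7 = 146 ≡ 3.
  S_1 = Σ v_i α_i r_i = 4·5·8 + 3·3·9 + 6·2·10 + 6·8·1 + 3·7·7 = 556 ≡ 6.
  α_i^2 mod 11 = [3, 9, 4, 9, 5].
  S_2 = Σ v_i α_i^2 r_i = 4·3·8 + 3·9·9 + 6·4·10 + 6·9·1 + 3·5·7 = 738 ≡ 1.
  S = (3, 6, 1) ≠ 0, so r is not a codeword (an error is present).
Step 3: locate the error. For a single error e at position i, S_ℓ = v_i·e·α_i^ℓ, so α_err = S_1/S_0.
  S_0^{−1} = 3^{−1} = 4 (mod 11), so α_err = 6·4 = 24 ≡ 2 = α_3. Error position i = 3.
  Consistency check: S_2/S_1 = 1·2 = 2 ≡ 2 = α_err ✓ (single-error assumption holds).
Step 4: error magnitude e = S_0/v_3 = S_0·∏_{j≠3}(α_3 − α_j) = 3·2 = 6 ≡ 6 (mod 11).
Step 5: correct position 3: c_3 = r_3 − e = 10 − 6 ≡ 4 (mod 11). Hence c = [8, 9, 4, 1, 7].
  Check: interpolating c through the α_i gives m(x) = 5 + 5·x (degree < 2) with m(α_i) = c_i for every i, so c is indeed a codeword.


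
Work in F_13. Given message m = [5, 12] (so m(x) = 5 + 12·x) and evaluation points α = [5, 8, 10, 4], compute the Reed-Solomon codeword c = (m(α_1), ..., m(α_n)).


c = [0, 10, 8, 1]

Message polynomial: m(x) = 5 + 12·x (mod 13).
For each evaluation point α_i, compute m(α_i) mod 13:
  α_1 = 5: Horner steps 12 → 0, so m(5) = 0.
  α_2 = 8: Horner steps 12 → 10, so m(8) = 10.
  α_3 = 10: Horner steps 12 → 8, so m(10) = 8.
  α_4 = 4: Horner steps 12 → 1, so m(4) = 1.
Codeword c = [0, 10, 8, 1] ∈ F_13^4.


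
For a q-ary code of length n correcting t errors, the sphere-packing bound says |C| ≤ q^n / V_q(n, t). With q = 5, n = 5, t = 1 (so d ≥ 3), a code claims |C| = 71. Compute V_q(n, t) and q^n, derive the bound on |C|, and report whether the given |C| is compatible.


V_q(n, t) = 21, q^n = 3125, Hamming bound = 148, |C| = 71 ≤ bound (satisfied).

Step 1: Compute V_q(n, t) = Σ_{j=0}^1 C(n, j) (q−1)^j.
  j = 0: C(5,0)·(4)^0 = 1·1 = 1.
  j = 1: C(5,1)·(4)^1 = 5·4 = 20.
  V_q(n, t) = 1 + 20 = 21.
Step 2: q^n = 5^5 = 3125.
Step 3: Hamming bound ⌊q^n / V_q(n,t)⌋ = ⌊3125/21⌋ = 148.
Step 4: Compare |C| = 71 to 148: satisfied.
The claimed |C| lies below the Hamming bound.


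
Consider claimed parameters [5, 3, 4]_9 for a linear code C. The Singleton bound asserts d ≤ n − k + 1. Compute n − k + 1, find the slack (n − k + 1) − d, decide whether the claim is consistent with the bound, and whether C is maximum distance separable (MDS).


Singleton RHS = n − k + 1 = 3, slack = -1, bound violated (no such code; not MDS).

Singleton bound: d ≤ n − k + 1.
Here n = 5, k = 3, so n − k + 1 = 3.
Given d = 4, check d ≤ 3: NO.
Slack = (n − k + 1) − d = -1.
The slack is negative: d = 4 exceeds n − k + 1 = 3 by 1, so the Singleton bound is violated and no linear [5, 3, 4]_9 code can exist. In particular it is not MDS (MDS requires d = n − k + 1 exactly).
Description: the claimed parameters are [5, 3, 4]_9; such a code would be impossible (violates the Singleton bound).


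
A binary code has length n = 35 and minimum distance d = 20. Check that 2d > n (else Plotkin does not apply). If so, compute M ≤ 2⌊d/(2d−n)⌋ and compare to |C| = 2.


Plotkin bound M ≤ 8; given |C| = 2 ≤ bound (satisfied).

Check applicability: 2d = 40, n = 35.
2d − n = 5 > 0, so Plotkin applies.
Compute d/(2d−n) = 20/5 ≈ 4.0000.
⌊d/(2d−n)⌋ = 4.
Plotkin bound: M ≤ 2·4 = 8.
Given |C| = 2, check: satisfied.
This |C| is below the Plotkin bound.


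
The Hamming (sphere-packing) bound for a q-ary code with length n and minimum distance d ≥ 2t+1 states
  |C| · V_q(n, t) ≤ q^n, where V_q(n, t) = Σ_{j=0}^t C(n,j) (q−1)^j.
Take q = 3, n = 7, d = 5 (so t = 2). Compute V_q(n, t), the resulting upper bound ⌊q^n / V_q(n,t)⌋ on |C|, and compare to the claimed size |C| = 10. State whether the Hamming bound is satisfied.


V_q(n, t) = 99, q^n = 2187, Hamming bound = 22, |C| = 10 ≤ bound (satisfied).

Step 1: Compute V_q(n, t) = Σ_{j=0}^2 C(n, j) (q−1)^j.
  j = 0: C(7,0)·(2)^0 = 1·1 = 1.
  j = 1: C(7,1)·(2)^1 = 7·2 = 14.
  j = 2: C(7,2)·(2)^2 = 21·4 = 84.
  V_q(n, t) = 1 + 14 + 84 = 99.
Step 2: q^n = 3^7 = 2187.
Step 3: Hamming bound ⌊q^n / V_q(n,t)⌋ = ⌊2187/99⌋ = 22.
Step 4: Compare |C| = 10 to 22: satisfied.
The claimed |C| lies below the Hamming bound.


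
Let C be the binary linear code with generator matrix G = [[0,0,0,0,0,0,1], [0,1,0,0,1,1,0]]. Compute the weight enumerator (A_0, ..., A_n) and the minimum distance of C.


Weight distribution: A_0 = 1, A_1 = 1, A_3 = 1, A_4 = 1. Minimum distance d = 1.

Enumerate all 2^2 = 4 messages m ∈ F_2^2.
For each, compute codeword c = mG in F_2^7, then tally its weight.
  m = 00 → c = 0000000, weight = 0.
  m = 10 → c = 0000001, weight = 1.
  m = 01 → c = 0100110, weight = 3.
  m = 11 → c = 0100111, weight = 4.
Tally weights:
  weight 0: 1 codewords.
  weight 1: 1 codewords.
  weight 3: 1 codewords.
  weight 4: 1 codewords.
Minimum distance d = smallest w > 0 with A_w > 0 = 1.
Sanity: Σ A_w = 4 = 2^2 = 4 ✓.


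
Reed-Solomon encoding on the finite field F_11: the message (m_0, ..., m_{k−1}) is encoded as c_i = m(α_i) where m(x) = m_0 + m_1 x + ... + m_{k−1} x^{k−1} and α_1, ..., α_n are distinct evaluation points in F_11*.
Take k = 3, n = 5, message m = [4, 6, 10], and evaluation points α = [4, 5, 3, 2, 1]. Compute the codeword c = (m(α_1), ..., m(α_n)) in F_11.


c = [1, 9, 2, 1, 9]

Message polynomial: m(x) = 4 + 6·x + 10·x^2 (mod 11).
For each evaluation point α_i, compute m(α_i) mod 11:
  α_1 = 4: Horner steps 10 → 2 → 1, so m(4) = 1.
  α_2 = 5: Horner steps 10 → 1 → 9, so m(5) = 9.
  α_3 = 3: Horner steps 10 → 3 → 2, so m(3) = 2.
  α_4 = 2: Horner steps 10 → 4 → 1, so m(2) = 1.
  α_5 = 1: Horner steps 10 → 5 → 9, so m(1) = 9.
Codeword c = [1, 9, 2, 1, 9] ∈ F_11^5.


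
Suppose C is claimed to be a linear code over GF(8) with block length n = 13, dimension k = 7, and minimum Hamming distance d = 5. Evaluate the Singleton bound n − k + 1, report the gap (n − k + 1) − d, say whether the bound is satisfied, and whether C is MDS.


Singleton RHS = n − k + 1 = 7, slack = 2, bound satisfied, not MDS.

Singleton bound: d ≤ n − k + 1.
Here n = 13, k = 7, so n − k + 1 = 7.
Given d = 5, check d ≤ 7: YES.
Slack = (n − k + 1) − d = 2.
The code is NOT MDS (slack = 2 > 0).
Description: the claimed parameters are [13, 7, 5]_8; such a code would be non-MDS.


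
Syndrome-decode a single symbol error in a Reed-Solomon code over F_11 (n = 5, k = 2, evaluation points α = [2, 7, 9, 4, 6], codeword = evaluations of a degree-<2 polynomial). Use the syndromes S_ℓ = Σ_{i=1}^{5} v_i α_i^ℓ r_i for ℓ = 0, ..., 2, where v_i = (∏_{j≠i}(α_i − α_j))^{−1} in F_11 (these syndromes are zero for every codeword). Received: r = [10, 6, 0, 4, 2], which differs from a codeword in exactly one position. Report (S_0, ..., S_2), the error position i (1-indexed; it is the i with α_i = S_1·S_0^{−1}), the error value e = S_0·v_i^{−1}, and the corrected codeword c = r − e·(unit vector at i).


S = (2, 1, 6), error at position 5, error magnitude e = 4, c = [10, 6, 0, 4, 9].

Step 1: column multipliers v_i = (∏_{j≠i}(α_i − α_j))^{−1} mod 11.
  i = 1 (α = 2): (2−7)(2−9)(2−4)(2−6) = (−5)·(−7)·(−2)·(−4) = 280 ≡ 5, so v_1 = 5^{−1} = 9 (mod 11).
  i = 2 (α = 7): (7−2)(7−9)(7−4)(7−6) = 5·(−2)·3·1 = −30 ≡ 3, so v_2 = 3^{−1} = 4 (mod 11).
  i = 3 (α = 9): (9−2)(9−7)(9−4)(9−6) = 7·2·5·3 = 210 ≡ 1, so v_3 = 1^{−1} = 1 (mod 11).
  i = 4 (α = 4): (4−2)(4−7)(4−9)(4−6) = 2·(−3)·(−5)·(−2) = −60 ≡ 6, so v_4 = 6^{−1} = 2 (mod 11).
  i = 5 (α = 6): (6−2)(6−7)(6−9)(6−4) = 4·(−1)·(−3)·2 = 24 ≡ 2, so v_5 = 2^{−1} = 6 (mod 11).
  v = [9, 4, 1, 2, 6].
Step 2: syndromes of r = [10, 6, 0, 4, 2] (all sums mod 11).
  S_0 = Σ v_i r_i = 9·10 + 4·6 + 1·0 + 2·4 + 6·2 = 134 ≡ 2.
  S_1 = Σ v_i α_i r_i = 9·2·10 + 4·7·6 + 1·9·0 + 2·4·4 + 6·6·2 = 452 ≡ 1.
  α_i^2 mod 11 = [4, 5, 4, 5, 3].
  S_2 = Σ v_i α_i^2 r_i = 9·4·10 + 4·5·6 + 1·4·0 + 2·5·4 + 6·3·2 = 556 ≡ 6.
  S = (2, 1, 6) ≠ 0, so r is not a codeword (an error is present).
Step 3: locate the error. For a single error e at position i, S_ℓ = v_i·e·α_i^ℓ, so α_err = S_1/S_0.
  S_0^{−1} = 2^{−1} = 6 (mod 11), so α_err = 1·6 = 6 ≡ 6 = α_5. Error position i = 5.
  Consistency check: S_2/S_1 = 6·1 = 6 ≡ 6 = α_err ✓ (single-error assumption holds).
Step 4: error magnitude e = S_0/v_5 = S_0·∏_{j≠5}(α_5 − α_j) = 2·2 = 4 ≡ 4 (mod 11).
Step 5: correct position 5: c_5 = r_5 − e = 2 − 4 ≡ 9 (mod 11). Hence c = [10, 6, 0, 4, 9].
  Check: interpolating c through the α_i gives m(x) = 5 + 8·x (degree < 2) with m(α_i) = c_i for every i, so c is indeed a codeword.


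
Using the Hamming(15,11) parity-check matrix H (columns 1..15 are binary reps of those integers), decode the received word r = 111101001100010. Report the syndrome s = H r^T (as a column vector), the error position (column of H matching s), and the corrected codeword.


s = (1, 1, 1, 1)^T, error position = 15, corrected codeword c = 111101001100011

Compute s = H r^T mod 2 one row at a time:
  s_1 = 0 + 1 + 1 + 0 + 0 + 0 + 1 + 0 = 3 ≡ 1 (mod 2).
  s_2 = 1 + 0 + 1 + 0 + 0 + 0 + 1 + 0 = 3 ≡ 1 (mod 2).
  s_3 = 1 + 1 + 1 + 0 + 1 + 0 + 1 + 0 = 5 ≡ 1 (mod 2).
  s_4 = 1 + 1 + 0 + 0 + 1 + 0 + 0 + 0 = 3 ≡ 1 (mod 2).
s = (1, 1, 1, 1)^T — this equals column 15 of H (binary 1111), so error is at position 15.
Correct: flip bit 15 of r = 111101001100010 to get c = 111101001100011.


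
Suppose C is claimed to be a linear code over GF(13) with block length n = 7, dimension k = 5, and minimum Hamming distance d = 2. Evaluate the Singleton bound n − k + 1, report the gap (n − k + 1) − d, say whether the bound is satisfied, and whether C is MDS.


Singleton RHS = n − k + 1 = 3, slack = 1, bound satisfied, not MDS.

Singleton bound: d ≤ n − k + 1.
Here n = 7, k = 5, so n − k + 1 = 3.
Given d = 2, check d ≤ 3: YES.
Slack = (n − k + 1) − d = 1.
The code is NOT MDS (slack = 1 > 0).
Description: the claimed parameters are [7, 5, 2]_13; such a code would be non-MDS.


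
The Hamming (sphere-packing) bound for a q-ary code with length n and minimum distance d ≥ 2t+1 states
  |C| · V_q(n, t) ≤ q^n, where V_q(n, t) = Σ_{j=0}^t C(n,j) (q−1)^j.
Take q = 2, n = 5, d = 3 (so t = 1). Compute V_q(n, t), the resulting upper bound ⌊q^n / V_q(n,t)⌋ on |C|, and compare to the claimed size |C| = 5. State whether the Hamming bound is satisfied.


V_q(n, t) = 6, q^n = 32, Hamming bound = 5, |C| = 5 ≤ bound (satisfied).

Step 1: Compute V_q(n, t) = Σ_{j=0}^1 C(n, j) (q−1)^j.
  j = 0: C(5,0)·(1)^0 = 1·1 = 1.
  j = 1: C(5,1)·(1)^1 = 5·1 = 5.
  V_q(n, t) = 1 + 5 = 6.
Step 2: q^n = 2^5 = 32.
Step 3: Hamming bound ⌊q^n / V_q(n,t)⌋ = ⌊32/6⌋ = 5.
Step 4: Compare |C| = 5 to 5: satisfied.
The claimed |C| lies at the Hamming bound (tight).


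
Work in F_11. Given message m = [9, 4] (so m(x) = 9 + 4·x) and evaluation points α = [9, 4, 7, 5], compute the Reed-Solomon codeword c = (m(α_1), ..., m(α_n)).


c = [1, 3, 4, 7]

Message polynomial: m(x) = 9 + 4·x (mod 11).
For each evaluation point α_i, compute m(α_i) mod 11:
  α_1 = 9: Horner steps 4 → 1, so m(9) = 1.
  α_2 = 4: Horner steps 4 → 3, so m(4) = 3.
  α_3 = 7: Horner steps 4 → 4, so m(7) = 4.
  α_4 = 5: Horner steps 4 → 7, so m(5) = 7.
Codeword c = [1, 3, 4, 7] ∈ F_11^4.


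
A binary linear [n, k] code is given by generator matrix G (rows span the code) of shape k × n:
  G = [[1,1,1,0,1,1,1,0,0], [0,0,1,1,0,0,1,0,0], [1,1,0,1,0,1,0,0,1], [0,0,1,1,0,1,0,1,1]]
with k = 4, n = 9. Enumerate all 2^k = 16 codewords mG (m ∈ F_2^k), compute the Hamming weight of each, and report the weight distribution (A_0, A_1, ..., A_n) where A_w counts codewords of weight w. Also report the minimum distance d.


Weight distribution: A_0 = 1, A_2 = 1, A_3 = 1, A_4 = 3, A_5 = 6, A_6 = 3, A_7 = 1. Minimum distance d = 2.

Enumerate all 2^4 = 16 messages m ∈ F_2^4.
For each, compute codeword c = mG in F_2^9, then tally its weight.
  m = 0000 → c = 000000000, weight = 0.
  m = 1000 → c = 111011100, weight = 6.
  m = 0100 → c = 001100100, weight = 3.
  m = 1100 → c = 110111000, weight = 5.
  m = 0010 → c = 110101001, weight = 5.
  m = 1010 → c = 001110101, weight = 5.
  m = 0110 → c = 111001101, weight = 6.
  m = 1110 → c = 000010001, weight = 2.
  m = 0001 → c = 001101011, weight = 5.
  m = 1001 → c = 110110111, weight = 7.
  m = 0101 → c = 000001111, weight = 4.
  m = 1101 → c = 111010011, weight = 6.
  m = 0011 → c = 111000010, weight = 4.
  m = 1011 → c = 000011110, weight = 4.
  m = 0111 → c = 110100110, weight = 5.
  m = 1111 → c = 001111010, weight = 5.
Tally weights:
  weight 0: 1 codewords.
  weight 2: 1 codewords.
  weight 3: 1 codewords.
  weight 4: 3 codewords.
  weight 5: 6 codewords.
  weight 6: 3 codewords.
  weight 7: 1 codewords.
Minimum distance d = smallest w > 0 with A_w > 0 = 2.
Sanity: Σ A_w = 16 = 2^4 = 16 ✓.


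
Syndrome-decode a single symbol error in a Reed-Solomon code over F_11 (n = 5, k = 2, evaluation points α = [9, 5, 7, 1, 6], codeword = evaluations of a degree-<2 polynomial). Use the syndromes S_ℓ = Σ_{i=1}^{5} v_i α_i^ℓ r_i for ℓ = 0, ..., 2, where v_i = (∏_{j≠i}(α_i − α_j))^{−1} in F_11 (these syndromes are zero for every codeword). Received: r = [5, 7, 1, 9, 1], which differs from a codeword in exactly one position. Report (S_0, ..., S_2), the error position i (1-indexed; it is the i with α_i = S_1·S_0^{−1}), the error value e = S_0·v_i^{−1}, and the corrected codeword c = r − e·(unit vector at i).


S = (8, 1, 7), error at position 3, error magnitude e = 6, c = [5, 7, 6, 9, 1].

Step 1: column multipliers v_i = (∏_{j≠i}(α_i − α_j))^{−1} mod 11.
  i = 1 (α = 9): (9−5)(9−7)(9−1)(9−6) = 4·2·8·3 = 192 ≡ 5, so v_1 = 5^{−1} = 9 (mod 11).
  i = 2 (α = 5): (5−9)(5−7)(5−1)(5−6) = (−4)·(−2)·4·(−1) = −32 ≡ 1, so v_2 = 1^{−1} = 1 (mod 11).
  i = 3 (α = 7): (7−9)(7−5)(7−1)(7−6) = (−2)·2·6·1 = −24 ≡ 9, so v_3 = 9^{−1} = 5 (mod 11).
  i = 4 (α = 1): (1−9)(1−5)(1−7)(1−6) = (−8)·(−4)·(−6)·(−5) = 960 ≡ 3, so v_4 = 3^{−1} = 4 (mod 11).
  i = 5 (α = 6): (6−9)(6−5)(6−7)(6−1) = (−3)·1·(−1)·5 = 15 ≡ 4, so v_5 = 4^{−1} = 3 (mod 11).
  v = [9, 1, 5, 4, 3].
Step 2: syndromes of r = [5, 7, 1, 9, 1] (all sums mod 11).
  S_0 = Σ v_i r_i = 9·5 + 1·7 + 5·1 + 4·9 + 3·1 = 96 ≡ 8.
  S_1 = Σ v_i α_i r_i = 9·9·5 + 1·5·7 + 5·7·1 + 4·1·9 + 3·6·1 = 529 ≡ 1.
  α_i^2 mod 11 = [4, 3, 5, 1, 3].
  S_2 = Σ v_i α_i^2 r_i = 9·4·5 + 1·3·7 + 5·5·1 + 4·1·9 + 3·3·1 = 271 ≡ 7.
  S = (8, 1, 7) ≠ 0, so r is not a codeword (an error is present).
Step 3: locate the error. For a single error e at position i, S_ℓ = v_i·e·α_i^ℓ, so α_err = S_1/S_0.
  S_0^{−1} = 8^{−1} = 7 (mod 11), so α_err = 1·7 = 7 ≡ 7 = α_3. Error position i = 3.
  Consistency check: S_2/S_1 = 7·1 = 7 ≡ 7 = α_err ✓ (single-error assumption holds).
Step 4: error magnitude e = S_0/v_3 = S_0·∏_{j≠3}(α_3 − α_j) = 8·9 = 72 ≡ 6 (mod 11).
Step 5: correct position 3: c_3 = r_3 − e = 1 − 6 ≡ 6 (mod 11). Hence c = [5, 7, 6, 9, 1].
  Check: interpolating c through the α_i gives m(x) = 4 + 5·x (degree < 2) with m(α_i) = c_i for every i, so c is indeed a codeword.


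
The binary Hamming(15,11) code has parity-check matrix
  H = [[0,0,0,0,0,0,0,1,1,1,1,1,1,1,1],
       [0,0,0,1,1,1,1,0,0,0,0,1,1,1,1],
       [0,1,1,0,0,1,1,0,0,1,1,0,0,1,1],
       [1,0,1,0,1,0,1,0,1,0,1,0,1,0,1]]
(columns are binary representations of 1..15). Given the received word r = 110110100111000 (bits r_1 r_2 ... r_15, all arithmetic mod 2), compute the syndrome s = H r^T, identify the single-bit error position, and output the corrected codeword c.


s = (1, 0, 0, 0)^T, error position = 8, corrected codeword c = 110110110111000

Compute s = H r^T mod 2 one row at a time:
  s_1 = 0 + 0 + 1 + 1 + 1 + 0 + 0 + 0 = 3 ≡ 1 (mod 2).
  s_2 = 1 + 1 + 0 + 1 + 1 + 0 + 0 + 0 = 4 ≡ 0 (mod 2).
  s_3 = 1 + 0 + 0 + 1 + 1 + 1 + 0 + 0 = 4 ≡ 0 (mod 2).
  s_4 = 1 + 0 + 1 + 1 + 0 + 1 + 0 + 0 = 4 ≡ 0 (mod 2).
s = (1, 0, 0, 0)^T — this equals column 8 of H (binary 1000), so error is at position 8.
Correct: flip bit 8 of r = 110110100111000 to get c = 110110110111000.


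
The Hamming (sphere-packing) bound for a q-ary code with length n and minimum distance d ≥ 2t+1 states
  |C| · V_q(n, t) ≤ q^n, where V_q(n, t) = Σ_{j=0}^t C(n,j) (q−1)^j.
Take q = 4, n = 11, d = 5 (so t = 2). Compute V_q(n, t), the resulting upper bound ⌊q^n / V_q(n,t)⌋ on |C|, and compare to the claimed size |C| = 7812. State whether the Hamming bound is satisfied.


V_q(n, t) = 529, q^n = 4194304, Hamming bound = 7928, |C| = 7812 ≤ bound (satisfied).

Step 1: Compute V_q(n, t) = Σ_{j=0}^2 C(n, j) (q−1)^j.
  j = 0: C(11,0)·(3)^0 = 1·1 = 1.
  j = 1: C(11,1)·(3)^1 = 11·3 = 33.
  j = 2: C(11,2)·(3)^2 = 55·9 = 495.
  V_q(n, t) = 1 + 33 + 495 = 529.
Step 2: q^n = 4^11 = 4194304.
Step 3: Hamming bound ⌊q^n / V_q(n,t)⌋ = ⌊4194304/529⌋ = 7928.
Step 4: Compare |C| = 7812 to 7928: satisfied.
The claimed |C| lies below the Hamming bound.


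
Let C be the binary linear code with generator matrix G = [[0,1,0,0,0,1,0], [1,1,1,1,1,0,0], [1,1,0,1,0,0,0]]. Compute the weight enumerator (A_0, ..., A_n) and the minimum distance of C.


Weight distribution: A_0 = 1, A_2 = 2, A_3 = 2, A_4 = 1, A_5 = 2. Minimum distance d = 2.

Enumerate all 2^3 = 8 messages m ∈ F_2^3.
For each, compute codeword c = mG in F_2^7, then tally its weight.
  m = 000 → c = 0000000, weight = 0.
  m = 100 → c = 0100010, weight = 2.
  m = 010 → c = 1111100, weight = 5.
  m = 110 → c = 1011110, weight = 5.
  m = 001 → c = 1101000, weight = 3.
  m = 101 → c = 1001010, weight = 3.
  m = 011 → c = 0010100, weight = 2.
  m = 111 → c = 0110110, weight = 4.
Tally weights:
  weight 0: 1 codewords.
  weight 2: 2 codewords.
  weight 3: 2 codewords.
  weight 4: 1 codewords.
  weight 5: 2 codewords.
Minimum distance d = smallest w > 0 with A_w > 0 = 2.
Sanity: Σ A_w = 8 = 2^3 = 8 ✓.


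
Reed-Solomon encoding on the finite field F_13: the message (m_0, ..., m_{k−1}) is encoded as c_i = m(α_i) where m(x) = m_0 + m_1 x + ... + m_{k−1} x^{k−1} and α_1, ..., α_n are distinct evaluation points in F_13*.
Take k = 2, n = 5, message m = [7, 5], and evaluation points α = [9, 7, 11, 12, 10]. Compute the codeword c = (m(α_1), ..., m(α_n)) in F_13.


c = [0, 3, 10, 2, 5]

Message polynomial: m(x) = 7 + 5·x (mod 13).
For each evaluation point α_i, compute m(α_i) mod 13:
  α_1 = 9: Horner steps 5 → 0, so m(9) = 0.
  α_2 = 7: Horner steps 5 → 3, so m(7) = 3.
  α_3 = 11: Horner steps 5 → 10, so m(11) = 10.
  α_4 = 12: Horner steps 5 → 2, so m(12) = 2.
  α_5 = 10: Horner steps 5 → 5, so m(10) = 5.
Codeword c = [0, 3, 10, 2, 5] ∈ F_13^5.


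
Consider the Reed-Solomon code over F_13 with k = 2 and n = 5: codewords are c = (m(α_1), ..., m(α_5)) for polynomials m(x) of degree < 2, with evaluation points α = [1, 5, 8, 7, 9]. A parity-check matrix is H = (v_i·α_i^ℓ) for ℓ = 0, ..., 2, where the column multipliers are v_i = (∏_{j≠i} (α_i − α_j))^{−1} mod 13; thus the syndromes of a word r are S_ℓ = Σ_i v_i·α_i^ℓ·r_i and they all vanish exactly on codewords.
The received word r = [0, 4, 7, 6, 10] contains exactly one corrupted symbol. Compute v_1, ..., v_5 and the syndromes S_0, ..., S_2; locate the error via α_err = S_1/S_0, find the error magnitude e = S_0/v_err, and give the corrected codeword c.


S = (11, 8, 7), error at position 5, error magnitude e = 2, c = [0, 4, 7, 6, 8].

Step 1: column multipliers v_i = (∏_{j≠i}(α_i − α_j))^{−1} mod 13.
  i = 1 (α = 1): (1−5)(1−8)(1−7)(1−9) = (−4)·(−7)·(−6)·(−8) = 1344 ≡ 5, so v_1 = 5^{−1} = 8 (mod 13).
  i = 2 (α = 5): (5−1)(5−8)(5−7)(5−9) = 4·(−3)·(−2)·(−4) = −96 ≡ 8, so v_2 = 8^{−1} = 5 (mod 13).
  i = 3 (α = 8): (8−1)(8−5)(8−7)(8−9) = 7·3·1·(−1) = −21 ≡ 5, so v_3 = 5^{−1} = 8 (mod 13).
  i = 4 (α = 7): (7−1)(7−5)(7−8)(7−9) = 6·2·(−1)·(−2) = 24 ≡ 11, so v_4 = 11^{−1} = 6 (mod 13).
  i = 5 (α = 9): (9−1)(9−5)(9−8)(9−7) = 8·4·1·2 = 64 ≡ 12, so v_5 = 12^{−1} = 12 (mod 13).
  v = [8, 5, 8, 6, 12].
Step 2: syndromes of r = [0, 4, 7, 6, 10] (all sums mod 13).
  S_0 = Σ v_i r_i = 8·0 + 5·4 + 8·7 + 6·6 + 12·10 = 232 ≡ 11.
  S_1 = Σ v_i α_i r_i = 8·1·0 + 5·5·4 + 8·8·7 + 6·7·6 + 12·9·10 = 1880 ≡ 8.
  α_i^2 mod 13 = [1, 12, 12, 10, 3].
  S_2 = Σ v_i α_i^2 r_i = 8·1·0 + 5·12·4 + 8·12·7 + 6·10·6 + 12·3·10 = 1632 ≡ 7.
  S = (11, 8, 7) ≠ 0, so r is not a codeword (an error is present).
Step 3: locate the error. For a single error e at position i, S_ℓ = v_i·e·α_i^ℓ, so α_err = S_1/S_0.
  S_0^{−1} = 11^{−1} = 6 (mod 13), so α_err = 8·6 = 48 ≡ 9 = α_5. Error position i = 5.
  Consistency check: S_2/S_1 = 7·5 = 35 ≡ 9 = α_err ✓ (single-error assumption holds).
Step 4: error magnitude e = S_0/v_5 = S_0·∏_{j≠5}(α_5 − α_j) = 11·12 = 132 ≡ 2 (mod 13).
Step 5: correct position 5: c_5 = r_5 − e = 10 − 2 ≡ 8 (mod 13). Hence c = [0, 4, 7, 6, 8].
  Check: interpolating c through the α_i gives m(x) = 12 + 1·x (degree < 2) with m(α_i) = c_i for every i, so c is indeed a codeword.


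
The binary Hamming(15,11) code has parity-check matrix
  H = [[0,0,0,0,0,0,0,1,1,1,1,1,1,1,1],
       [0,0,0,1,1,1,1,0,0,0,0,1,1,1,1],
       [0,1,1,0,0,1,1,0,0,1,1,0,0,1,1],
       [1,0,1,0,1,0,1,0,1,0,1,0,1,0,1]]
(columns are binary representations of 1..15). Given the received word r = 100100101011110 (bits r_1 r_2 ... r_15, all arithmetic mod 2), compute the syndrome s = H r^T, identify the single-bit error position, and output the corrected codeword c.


s = (1, 1, 1, 1)^T, error position = 15, corrected codeword c = 100100101011111

Compute s = H r^T mod 2 one row at a time:
  s_1 = 0 + 1 + 0 + 1 + 1 + 1 + 1 + 0 = 5 ≡ 1 (mod 2).
  s_2 = 1 + 0 + 0 + 1 + 1 + 1 + 1 + 0 = 5 ≡ 1 (mod 2).
  s_3 = 0 + 0 + 0 + 1 + 0 + 1 + 1 + 0 = 3 ≡ 1 (mod 2).
  s_4 = 1 + 0 + 0 + 1 + 1 + 1 + 1 + 0 = 5 ≡ 1 (mod 2).
s = (1, 1, 1, 1)^T — this equals column 15 of H (binary 1111), so error is at position 15.
Correct: flip bit 15 of r = 100100101011110 to get c = 100100101011111.


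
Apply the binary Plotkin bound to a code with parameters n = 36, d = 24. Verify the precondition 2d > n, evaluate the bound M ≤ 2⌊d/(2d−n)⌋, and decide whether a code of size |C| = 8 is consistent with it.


Plotkin bound M ≤ 4; given |C| = 8 > bound (violated).

Check applicability: 2d = 48, n = 36.
2d − n = 12 > 0, so Plotkin applies.
Compute d/(2d−n) = 24/12 ≈ 2.0000.
⌊d/(2d−n)⌋ = 2.
Plotkin bound: M ≤ 2·2 = 4.
Given |C| = 8, check: VIOLATED.
This |C| is above the Plotkin bound, so no binary code with n = 36, d = 24 and 8 codewords exists.


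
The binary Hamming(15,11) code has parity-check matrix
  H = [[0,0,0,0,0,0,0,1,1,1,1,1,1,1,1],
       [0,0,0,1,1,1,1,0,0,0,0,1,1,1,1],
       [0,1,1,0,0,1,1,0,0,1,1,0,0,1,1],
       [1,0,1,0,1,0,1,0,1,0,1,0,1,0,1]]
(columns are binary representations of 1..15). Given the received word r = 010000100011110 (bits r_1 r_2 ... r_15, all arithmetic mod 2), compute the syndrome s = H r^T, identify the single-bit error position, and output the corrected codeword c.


s = (0, 0, 0, 1)^T, error position = 1, corrected codeword c = 110000100011110

Compute s = H r^T mod 2 one row at a time:
  s_1 = 0 + 0 + 0 + 1 + 1 + 1 + 1 + 0 = 4 ≡ 0 (mod 2).
  s_2 = 0 + 0 + 0 + 1 + 1 + 1 + 1 + 0 = 4 ≡ 0 (mod 2).
  s_3 = 1 + 0 + 0 + 1 + 0 + 1 + 1 + 0 = 4 ≡ 0 (mod 2).
  s_4 = 0 + 0 + 0 + 1 + 0 + 1 + 1 + 0 = 3 ≡ 1 (mod 2).
s = (0, 0, 0, 1)^T — this equals column 1 of H (binary 0001), so error is at position 1.
Correct: flip bit 1 of r = 010000100011110 to get c = 110000100011110.


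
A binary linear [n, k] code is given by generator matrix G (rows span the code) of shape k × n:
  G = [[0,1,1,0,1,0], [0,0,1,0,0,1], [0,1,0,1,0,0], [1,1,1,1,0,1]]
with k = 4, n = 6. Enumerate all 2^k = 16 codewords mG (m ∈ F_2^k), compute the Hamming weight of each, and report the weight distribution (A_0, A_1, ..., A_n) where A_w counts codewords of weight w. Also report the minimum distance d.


Weight distribution: A_0 = 1, A_1 = 1, A_2 = 2, A_3 = 6, A_4 = 5, A_5 = 1. Minimum distance d = 1.

Enumerate all 2^4 = 16 messages m ∈ F_2^4.
For each, compute codeword c = mG in F_2^6, then tally its weight.
  m = 0000 → c = 000000, weight = 0.
  m = 1000 → c = 011010, weight = 3.
  m = 0100 → c = 001001, weight = 2.
  m = 1100 → c = 010011, weight = 3.
  m = 0010 → c = 010100, weight = 2.
  m = 1010 → c = 001110, weight = 3.
  m = 0110 → c = 011101, weight = 4.
  m = 1110 → c = 000111, weight = 3.
  m = 0001 → c = 111101, weight = 5.
  m = 1001 → c = 100111, weight = 4.
  m = 0101 → c = 110100, weight = 3.
  m = 1101 → c = 101110, weight = 4.
  m = 0011 → c = 101001, weight = 3.
  m = 1011 → c = 110011, weight = 4.
  m = 0111 → c = 100000, weight = 1.
  m = 1111 → c = 111010, weight = 4.
Tally weights:
  weight 0: 1 codewords.
  weight 1: 1 codewords.
  weight 2: 2 codewords.
  weight 3: 6 codewords.
  weight 4: 5 codewords.
  weight 5: 1 codewords.
Minimum distance d = smallest w > 0 with A_w > 0 = 1.
Sanity: Σ A_w = 16 = 2^4 = 16 ✓.


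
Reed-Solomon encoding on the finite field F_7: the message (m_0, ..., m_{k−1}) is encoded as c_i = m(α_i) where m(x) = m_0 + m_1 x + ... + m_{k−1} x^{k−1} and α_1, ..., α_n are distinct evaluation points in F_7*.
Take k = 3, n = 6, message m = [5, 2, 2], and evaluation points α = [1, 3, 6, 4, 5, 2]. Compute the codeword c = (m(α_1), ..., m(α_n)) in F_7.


c = [2, 1, 5, 3, 2, 3]

Message polynomial: m(x) = 5 + 2·x + 2·x^2 (mod 7).
For each evaluation point α_i, compute m(α_i) mod 7:
  α_1 = 1: Horner steps 2 → 4 → 2, so m(1) = 2.
  α_2 = 3: Horner steps 2 → 1 → 1, so m(3) = 1.
  α_3 = 6: Horner steps 2 → 0 → 5, so m(6) = 5.
  α_4 = 4: Horner steps 2 → 3 → 3, so m(4) = 3.
  α_5 = 5: Horner steps 2 → 5 → 2, so m(5) = 2.
  α_6 = 2: Horner steps 2 → 6 → 3, so m(2) = 3.
Codeword c = [2, 1, 5, 3, 2, 3] ∈ F_7^6.


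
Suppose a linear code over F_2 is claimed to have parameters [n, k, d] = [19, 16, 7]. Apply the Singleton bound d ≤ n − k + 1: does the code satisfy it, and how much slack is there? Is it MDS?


Singleton RHS = n − k + 1 = 4, slack = -3, bound violated (no such code; not MDS).

Singleton bound: d ≤ n − k + 1.
Here n = 19, k = 16, so n − k + 1 = 4.
Given d = 7, check d ≤ 4: NO.
Slack = (n − k + 1) − d = -3.
The slack is negative: d = 7 exceeds n − k + 1 = 4 by 3, so the Singleton bound is violated and no linear [19, 16, 7]_2 code can exist. In particular it is not MDS (MDS requires d = n − k + 1 exactly).
Description: the claimed parameters are [19, 16, 7]_2; such a code would be impossible (violates the Singleton bound).


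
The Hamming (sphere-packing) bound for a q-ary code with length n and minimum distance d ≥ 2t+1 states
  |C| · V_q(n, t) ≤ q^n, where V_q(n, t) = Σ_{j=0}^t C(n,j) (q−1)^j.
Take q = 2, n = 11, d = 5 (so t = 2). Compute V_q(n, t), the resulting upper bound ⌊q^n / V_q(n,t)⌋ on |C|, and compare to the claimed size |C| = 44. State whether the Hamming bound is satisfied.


V_q(n, t) = 67, q^n = 2048, Hamming bound = 30, |C| = 44 > bound (violated).

Step 1: Compute V_q(n, t) = Σ_{j=0}^2 C(n, j) (q−1)^j.
  j = 0: C(11,0)·(1)^0 = 1·1 = 1.
  j = 1: C(11,1)·(1)^1 = 11·1 = 11.
  j = 2: C(11,2)·(1)^2 = 55·1 = 55.
  V_q(n, t) = 1 + 11 + 55 = 67.
Step 2: q^n = 2^11 = 2048.
Step 3: Hamming bound ⌊q^n / V_q(n,t)⌋ = ⌊2048/67⌋ = 30.
Step 4: Compare |C| = 44 to 30: violated.
The claimed |C| lies above the Hamming bound, so no 2-ary code of length 11 with d ≥ 5 can have 44 codewords.


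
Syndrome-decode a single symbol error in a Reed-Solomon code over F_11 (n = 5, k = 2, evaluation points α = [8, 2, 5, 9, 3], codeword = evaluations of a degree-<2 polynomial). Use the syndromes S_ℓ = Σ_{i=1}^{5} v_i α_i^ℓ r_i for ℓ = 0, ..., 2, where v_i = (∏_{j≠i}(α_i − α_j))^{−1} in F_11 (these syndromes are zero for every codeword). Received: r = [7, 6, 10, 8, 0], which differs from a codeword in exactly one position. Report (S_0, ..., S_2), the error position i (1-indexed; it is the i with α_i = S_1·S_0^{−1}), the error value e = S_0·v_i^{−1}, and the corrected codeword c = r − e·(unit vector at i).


S = (9, 6, 4), error at position 1, error magnitude e = 4, c = [3, 6, 10, 8, 0].

Step 1: column multipliers v_i = (∏_{j≠i}(α_i − α_j))^{−1} mod 11.
  i = 1 (α = 8): (8−2)(8−5)(8−9)(8−3) = 6·3·(−1)·5 = −90 ≡ 9, so v_1 = 9^{−1} = 5 (mod 11).
  i = 2 (α = 2): (2−8)(2−5)(2−9)(2−3) = (−6)·(−3)·(−7)·(−1) = 126 ≡ 5, so v_2 = 5^{−1} = 9 (mod 11).
  i = 3 (α = 5): (5−8)(5−2)(5−9)(5−3) = (−3)·3·(−4)·2 = 72 ≡ 6, so v_3 = 6^{−1} = 2 (mod 11).
  i = 4 (α = 9): (9−8)(9−2)(9−5)(9−3) = 1·7·4·6 = 168 ≡ 3, so v_4 = 3^{−1} = 4 (mod 11).
  i = 5 (α = 3): (3−8)(3−2)(3−5)(3−9) = (−5)·1·(−2)·(−6) = −60 ≡ 6, so v_5 = 6^{−1} = 2 (mod 11).
  v = [5, 9, 2, 4, 2].
Step 2: syndromes of r = [7, 6, 10, 8, 0] (all sums mod 11).
  S_0 = Σ v_i r_i = 5·7 + 9·6 + 2·10 + 4·8 + 2·0 = 141 ≡ 9.
  S_1 = Σ v_i α_i r_i = 5·8·7 + 9·2·6 + 2·5·10 + 4·9·8 + 2·3·0 = 776 ≡ 6.
  α_i^2 mod 11 = [9, 4, 3, 4, 9].
  S_2 = Σ v_i α_i^2 r_i = 5·9·7 + 9·4·6 + 2·3·10 + 4·4·8 + 2·9·0 = 719 ≡ 4.
  S = (9, 6, 4) ≠ 0, so r is not a codeword (an error is present).
Step 3: locate the error. For a single error e at position i, S_ℓ = v_i·e·α_i^ℓ, so α_err = S_1/S_0.
  S_0^{−1} = 9^{−1} = 5 (mod 11), so α_err = 6·5 = 30 ≡ 8 = α_1. Error position i = 1.
  Consistency check: S_2/S_1 = 4·2 = 8 ≡ 8 = α_err ✓ (single-error assumption holds).
Step 4: error magnitude e = S_0/v_1 = S_0·∏_{j≠1}(α_1 − α_j) = 9·9 = 81 ≡ 4 (mod 11).
Step 5: correct position 1: c_1 = r_1 − e = 7 − 4 ≡ 3 (mod 11). Hence c = [3, 6, 10, 8, 0].
  Check: interpolating c through the α_i gives m(x) = 7 + 5·x (degree < 2) with m(α_i) = c_i for every i, so c is indeed a codeword.
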